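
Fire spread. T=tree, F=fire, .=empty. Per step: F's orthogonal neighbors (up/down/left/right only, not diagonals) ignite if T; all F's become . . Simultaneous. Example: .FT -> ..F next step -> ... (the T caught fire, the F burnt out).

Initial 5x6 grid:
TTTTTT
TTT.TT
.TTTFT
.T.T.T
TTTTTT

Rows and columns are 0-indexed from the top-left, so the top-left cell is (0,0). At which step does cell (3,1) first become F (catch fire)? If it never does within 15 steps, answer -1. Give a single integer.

Step 1: cell (3,1)='T' (+3 fires, +1 burnt)
Step 2: cell (3,1)='T' (+5 fires, +3 burnt)
Step 3: cell (3,1)='T' (+6 fires, +5 burnt)
Step 4: cell (3,1)='F' (+5 fires, +6 burnt)
  -> target ignites at step 4
Step 5: cell (3,1)='.' (+3 fires, +5 burnt)
Step 6: cell (3,1)='.' (+2 fires, +3 burnt)
Step 7: cell (3,1)='.' (+0 fires, +2 burnt)
  fire out at step 7

4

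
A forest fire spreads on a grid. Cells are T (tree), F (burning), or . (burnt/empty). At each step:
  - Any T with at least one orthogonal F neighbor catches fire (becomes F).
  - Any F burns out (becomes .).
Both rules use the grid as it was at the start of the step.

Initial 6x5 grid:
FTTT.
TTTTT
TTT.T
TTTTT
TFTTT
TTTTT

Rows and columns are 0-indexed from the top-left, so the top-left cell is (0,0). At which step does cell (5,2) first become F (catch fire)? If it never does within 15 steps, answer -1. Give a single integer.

Step 1: cell (5,2)='T' (+6 fires, +2 burnt)
Step 2: cell (5,2)='F' (+9 fires, +6 burnt)
  -> target ignites at step 2
Step 3: cell (5,2)='.' (+6 fires, +9 burnt)
Step 4: cell (5,2)='.' (+3 fires, +6 burnt)
Step 5: cell (5,2)='.' (+2 fires, +3 burnt)
Step 6: cell (5,2)='.' (+0 fires, +2 burnt)
  fire out at step 6

2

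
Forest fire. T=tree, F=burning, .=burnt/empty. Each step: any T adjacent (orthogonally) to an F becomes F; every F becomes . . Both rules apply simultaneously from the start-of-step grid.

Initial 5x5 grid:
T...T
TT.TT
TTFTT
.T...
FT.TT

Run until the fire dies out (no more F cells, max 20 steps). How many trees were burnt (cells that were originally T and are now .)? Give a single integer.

Step 1: +3 fires, +2 burnt (F count now 3)
Step 2: +5 fires, +3 burnt (F count now 5)
Step 3: +2 fires, +5 burnt (F count now 2)
Step 4: +2 fires, +2 burnt (F count now 2)
Step 5: +0 fires, +2 burnt (F count now 0)
Fire out after step 5
Initially T: 14, now '.': 23
Total burnt (originally-T cells now '.'): 12

Answer: 12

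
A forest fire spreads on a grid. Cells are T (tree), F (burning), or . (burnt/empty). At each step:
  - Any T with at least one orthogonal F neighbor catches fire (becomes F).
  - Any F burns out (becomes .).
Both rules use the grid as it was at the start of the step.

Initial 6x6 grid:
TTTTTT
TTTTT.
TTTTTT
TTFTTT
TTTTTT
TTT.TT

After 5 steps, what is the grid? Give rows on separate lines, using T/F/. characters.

Step 1: 4 trees catch fire, 1 burn out
  TTTTTT
  TTTTT.
  TTFTTT
  TF.FTT
  TTFTTT
  TTT.TT
Step 2: 8 trees catch fire, 4 burn out
  TTTTTT
  TTFTT.
  TF.FTT
  F...FT
  TF.FTT
  TTF.TT
Step 3: 9 trees catch fire, 8 burn out
  TTFTTT
  TF.FT.
  F...FT
  .....F
  F...FT
  TF..TT
Step 4: 8 trees catch fire, 9 burn out
  TF.FTT
  F...F.
  .....F
  ......
  .....F
  F...FT
Step 5: 3 trees catch fire, 8 burn out
  F...FT
  ......
  ......
  ......
  ......
  .....F

F...FT
......
......
......
......
.....F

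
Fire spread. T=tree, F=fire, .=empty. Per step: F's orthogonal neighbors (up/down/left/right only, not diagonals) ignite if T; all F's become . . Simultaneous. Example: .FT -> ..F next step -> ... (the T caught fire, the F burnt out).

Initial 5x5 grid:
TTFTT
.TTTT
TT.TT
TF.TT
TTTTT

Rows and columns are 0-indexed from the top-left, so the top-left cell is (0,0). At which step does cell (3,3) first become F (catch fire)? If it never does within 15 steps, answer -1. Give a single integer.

Step 1: cell (3,3)='T' (+6 fires, +2 burnt)
Step 2: cell (3,3)='T' (+7 fires, +6 burnt)
Step 3: cell (3,3)='T' (+3 fires, +7 burnt)
Step 4: cell (3,3)='F' (+3 fires, +3 burnt)
  -> target ignites at step 4
Step 5: cell (3,3)='.' (+1 fires, +3 burnt)
Step 6: cell (3,3)='.' (+0 fires, +1 burnt)
  fire out at step 6

4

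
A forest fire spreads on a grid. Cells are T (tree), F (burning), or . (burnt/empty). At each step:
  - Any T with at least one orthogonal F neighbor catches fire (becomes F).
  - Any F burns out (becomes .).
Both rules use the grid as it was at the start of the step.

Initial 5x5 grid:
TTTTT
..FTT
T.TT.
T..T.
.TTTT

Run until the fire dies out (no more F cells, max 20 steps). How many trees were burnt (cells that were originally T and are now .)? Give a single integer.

Answer: 14

Derivation:
Step 1: +3 fires, +1 burnt (F count now 3)
Step 2: +4 fires, +3 burnt (F count now 4)
Step 3: +3 fires, +4 burnt (F count now 3)
Step 4: +1 fires, +3 burnt (F count now 1)
Step 5: +2 fires, +1 burnt (F count now 2)
Step 6: +1 fires, +2 burnt (F count now 1)
Step 7: +0 fires, +1 burnt (F count now 0)
Fire out after step 7
Initially T: 16, now '.': 23
Total burnt (originally-T cells now '.'): 14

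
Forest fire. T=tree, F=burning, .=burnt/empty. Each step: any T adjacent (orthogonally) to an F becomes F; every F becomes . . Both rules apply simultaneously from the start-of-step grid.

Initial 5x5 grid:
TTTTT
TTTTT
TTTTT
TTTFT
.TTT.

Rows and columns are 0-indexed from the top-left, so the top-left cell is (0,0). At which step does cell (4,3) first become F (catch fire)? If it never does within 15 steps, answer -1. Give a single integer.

Step 1: cell (4,3)='F' (+4 fires, +1 burnt)
  -> target ignites at step 1
Step 2: cell (4,3)='.' (+5 fires, +4 burnt)
Step 3: cell (4,3)='.' (+6 fires, +5 burnt)
Step 4: cell (4,3)='.' (+4 fires, +6 burnt)
Step 5: cell (4,3)='.' (+2 fires, +4 burnt)
Step 6: cell (4,3)='.' (+1 fires, +2 burnt)
Step 7: cell (4,3)='.' (+0 fires, +1 burnt)
  fire out at step 7

1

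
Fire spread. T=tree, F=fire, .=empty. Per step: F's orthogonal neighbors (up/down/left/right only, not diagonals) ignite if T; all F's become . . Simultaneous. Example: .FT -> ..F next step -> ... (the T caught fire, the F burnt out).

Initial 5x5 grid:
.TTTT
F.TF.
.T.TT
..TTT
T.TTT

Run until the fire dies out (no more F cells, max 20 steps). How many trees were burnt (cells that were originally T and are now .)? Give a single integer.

Answer: 13

Derivation:
Step 1: +3 fires, +2 burnt (F count now 3)
Step 2: +4 fires, +3 burnt (F count now 4)
Step 3: +4 fires, +4 burnt (F count now 4)
Step 4: +2 fires, +4 burnt (F count now 2)
Step 5: +0 fires, +2 burnt (F count now 0)
Fire out after step 5
Initially T: 15, now '.': 23
Total burnt (originally-T cells now '.'): 13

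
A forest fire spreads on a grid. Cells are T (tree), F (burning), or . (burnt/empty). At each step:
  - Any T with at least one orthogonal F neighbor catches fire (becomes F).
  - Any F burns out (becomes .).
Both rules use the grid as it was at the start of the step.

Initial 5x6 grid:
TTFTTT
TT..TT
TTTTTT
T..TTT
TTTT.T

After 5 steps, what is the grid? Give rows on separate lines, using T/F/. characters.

Step 1: 2 trees catch fire, 1 burn out
  TF.FTT
  TT..TT
  TTTTTT
  T..TTT
  TTTT.T
Step 2: 3 trees catch fire, 2 burn out
  F...FT
  TF..TT
  TTTTTT
  T..TTT
  TTTT.T
Step 3: 4 trees catch fire, 3 burn out
  .....F
  F...FT
  TFTTTT
  T..TTT
  TTTT.T
Step 4: 4 trees catch fire, 4 burn out
  ......
  .....F
  F.FTFT
  T..TTT
  TTTT.T
Step 5: 4 trees catch fire, 4 burn out
  ......
  ......
  ...F.F
  F..TFT
  TTTT.T

......
......
...F.F
F..TFT
TTTT.T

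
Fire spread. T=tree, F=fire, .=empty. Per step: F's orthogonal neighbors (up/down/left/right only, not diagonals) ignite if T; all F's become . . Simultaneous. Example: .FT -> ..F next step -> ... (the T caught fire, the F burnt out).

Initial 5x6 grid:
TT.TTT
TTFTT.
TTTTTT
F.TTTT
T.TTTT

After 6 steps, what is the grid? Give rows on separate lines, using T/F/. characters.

Step 1: 5 trees catch fire, 2 burn out
  TT.TTT
  TF.FT.
  FTFTTT
  ..TTTT
  F.TTTT
Step 2: 7 trees catch fire, 5 burn out
  TF.FTT
  F...F.
  .F.FTT
  ..FTTT
  ..TTTT
Step 3: 5 trees catch fire, 7 burn out
  F...FT
  ......
  ....FT
  ...FTT
  ..FTTT
Step 4: 4 trees catch fire, 5 burn out
  .....F
  ......
  .....F
  ....FT
  ...FTT
Step 5: 2 trees catch fire, 4 burn out
  ......
  ......
  ......
  .....F
  ....FT
Step 6: 1 trees catch fire, 2 burn out
  ......
  ......
  ......
  ......
  .....F

......
......
......
......
.....F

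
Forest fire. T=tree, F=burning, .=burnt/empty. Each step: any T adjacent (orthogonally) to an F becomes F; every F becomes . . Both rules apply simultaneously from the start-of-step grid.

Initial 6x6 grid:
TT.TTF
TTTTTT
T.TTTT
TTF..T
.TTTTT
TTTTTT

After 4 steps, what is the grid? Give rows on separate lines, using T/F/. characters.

Step 1: 5 trees catch fire, 2 burn out
  TT.TF.
  TTTTTF
  T.FTTT
  TF...T
  .TFTTT
  TTTTTT
Step 2: 9 trees catch fire, 5 burn out
  TT.F..
  TTFTF.
  T..FTF
  F....T
  .F.FTT
  TTFTTT
Step 3: 8 trees catch fire, 9 burn out
  TT....
  TF.F..
  F...F.
  .....F
  ....FT
  TF.FTT
Step 4: 5 trees catch fire, 8 burn out
  TF....
  F.....
  ......
  ......
  .....F
  F...FT

TF....
F.....
......
......
.....F
F...FT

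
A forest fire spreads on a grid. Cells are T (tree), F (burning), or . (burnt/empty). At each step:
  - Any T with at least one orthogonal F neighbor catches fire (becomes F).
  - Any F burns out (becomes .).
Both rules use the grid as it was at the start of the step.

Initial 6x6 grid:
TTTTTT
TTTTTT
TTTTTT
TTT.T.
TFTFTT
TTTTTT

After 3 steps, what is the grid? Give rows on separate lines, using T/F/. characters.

Step 1: 6 trees catch fire, 2 burn out
  TTTTTT
  TTTTTT
  TTTTTT
  TFT.T.
  F.F.FT
  TFTFTT
Step 2: 8 trees catch fire, 6 burn out
  TTTTTT
  TTTTTT
  TFTTTT
  F.F.F.
  .....F
  F.F.FT
Step 3: 5 trees catch fire, 8 burn out
  TTTTTT
  TFTTTT
  F.FTFT
  ......
  ......
  .....F

TTTTTT
TFTTTT
F.FTFT
......
......
.....F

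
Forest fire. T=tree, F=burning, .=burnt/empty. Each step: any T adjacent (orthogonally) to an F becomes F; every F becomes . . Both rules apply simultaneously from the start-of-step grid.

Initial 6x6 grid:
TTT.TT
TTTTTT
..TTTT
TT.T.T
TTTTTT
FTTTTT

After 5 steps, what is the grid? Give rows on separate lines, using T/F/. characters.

Step 1: 2 trees catch fire, 1 burn out
  TTT.TT
  TTTTTT
  ..TTTT
  TT.T.T
  FTTTTT
  .FTTTT
Step 2: 3 trees catch fire, 2 burn out
  TTT.TT
  TTTTTT
  ..TTTT
  FT.T.T
  .FTTTT
  ..FTTT
Step 3: 3 trees catch fire, 3 burn out
  TTT.TT
  TTTTTT
  ..TTTT
  .F.T.T
  ..FTTT
  ...FTT
Step 4: 2 trees catch fire, 3 burn out
  TTT.TT
  TTTTTT
  ..TTTT
  ...T.T
  ...FTT
  ....FT
Step 5: 3 trees catch fire, 2 burn out
  TTT.TT
  TTTTTT
  ..TTTT
  ...F.T
  ....FT
  .....F

TTT.TT
TTTTTT
..TTTT
...F.T
....FT
.....F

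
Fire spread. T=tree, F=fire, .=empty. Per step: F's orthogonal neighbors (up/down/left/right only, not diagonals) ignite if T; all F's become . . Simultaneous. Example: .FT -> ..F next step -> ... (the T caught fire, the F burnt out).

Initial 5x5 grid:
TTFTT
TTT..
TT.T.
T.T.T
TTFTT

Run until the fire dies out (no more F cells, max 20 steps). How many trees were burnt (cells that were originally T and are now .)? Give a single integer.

Step 1: +6 fires, +2 burnt (F count now 6)
Step 2: +5 fires, +6 burnt (F count now 5)
Step 3: +4 fires, +5 burnt (F count now 4)
Step 4: +1 fires, +4 burnt (F count now 1)
Step 5: +0 fires, +1 burnt (F count now 0)
Fire out after step 5
Initially T: 17, now '.': 24
Total burnt (originally-T cells now '.'): 16

Answer: 16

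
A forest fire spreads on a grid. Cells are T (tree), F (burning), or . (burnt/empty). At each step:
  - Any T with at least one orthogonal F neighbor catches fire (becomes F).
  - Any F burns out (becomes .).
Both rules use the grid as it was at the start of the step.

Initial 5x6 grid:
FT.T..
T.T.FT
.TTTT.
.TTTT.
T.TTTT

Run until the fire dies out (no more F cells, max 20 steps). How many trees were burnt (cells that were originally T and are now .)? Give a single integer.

Answer: 16

Derivation:
Step 1: +4 fires, +2 burnt (F count now 4)
Step 2: +2 fires, +4 burnt (F count now 2)
Step 3: +3 fires, +2 burnt (F count now 3)
Step 4: +5 fires, +3 burnt (F count now 5)
Step 5: +2 fires, +5 burnt (F count now 2)
Step 6: +0 fires, +2 burnt (F count now 0)
Fire out after step 6
Initially T: 18, now '.': 28
Total burnt (originally-T cells now '.'): 16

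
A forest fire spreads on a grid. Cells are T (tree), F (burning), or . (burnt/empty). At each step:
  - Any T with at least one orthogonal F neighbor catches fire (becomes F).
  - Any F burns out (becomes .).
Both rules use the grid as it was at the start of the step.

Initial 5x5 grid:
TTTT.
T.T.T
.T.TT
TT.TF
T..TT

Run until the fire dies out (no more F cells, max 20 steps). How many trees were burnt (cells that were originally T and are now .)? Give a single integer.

Step 1: +3 fires, +1 burnt (F count now 3)
Step 2: +3 fires, +3 burnt (F count now 3)
Step 3: +0 fires, +3 burnt (F count now 0)
Fire out after step 3
Initially T: 16, now '.': 15
Total burnt (originally-T cells now '.'): 6

Answer: 6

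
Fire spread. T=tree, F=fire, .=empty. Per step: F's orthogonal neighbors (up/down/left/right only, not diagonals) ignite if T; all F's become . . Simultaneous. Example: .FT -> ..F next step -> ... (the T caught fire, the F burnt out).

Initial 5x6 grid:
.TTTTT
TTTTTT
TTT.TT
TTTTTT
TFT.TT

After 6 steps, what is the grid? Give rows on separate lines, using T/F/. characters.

Step 1: 3 trees catch fire, 1 burn out
  .TTTTT
  TTTTTT
  TTT.TT
  TFTTTT
  F.F.TT
Step 2: 3 trees catch fire, 3 burn out
  .TTTTT
  TTTTTT
  TFT.TT
  F.FTTT
  ....TT
Step 3: 4 trees catch fire, 3 burn out
  .TTTTT
  TFTTTT
  F.F.TT
  ...FTT
  ....TT
Step 4: 4 trees catch fire, 4 burn out
  .FTTTT
  F.FTTT
  ....TT
  ....FT
  ....TT
Step 5: 5 trees catch fire, 4 burn out
  ..FTTT
  ...FTT
  ....FT
  .....F
  ....FT
Step 6: 4 trees catch fire, 5 burn out
  ...FTT
  ....FT
  .....F
  ......
  .....F

...FTT
....FT
.....F
......
.....F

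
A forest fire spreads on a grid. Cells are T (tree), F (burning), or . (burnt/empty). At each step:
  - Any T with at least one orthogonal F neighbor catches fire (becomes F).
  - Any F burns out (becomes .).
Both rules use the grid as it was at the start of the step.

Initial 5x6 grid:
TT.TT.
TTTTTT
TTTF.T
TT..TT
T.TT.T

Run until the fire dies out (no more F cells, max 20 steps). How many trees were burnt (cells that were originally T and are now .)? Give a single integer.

Step 1: +2 fires, +1 burnt (F count now 2)
Step 2: +4 fires, +2 burnt (F count now 4)
Step 3: +5 fires, +4 burnt (F count now 5)
Step 4: +4 fires, +5 burnt (F count now 4)
Step 5: +3 fires, +4 burnt (F count now 3)
Step 6: +2 fires, +3 burnt (F count now 2)
Step 7: +0 fires, +2 burnt (F count now 0)
Fire out after step 7
Initially T: 22, now '.': 28
Total burnt (originally-T cells now '.'): 20

Answer: 20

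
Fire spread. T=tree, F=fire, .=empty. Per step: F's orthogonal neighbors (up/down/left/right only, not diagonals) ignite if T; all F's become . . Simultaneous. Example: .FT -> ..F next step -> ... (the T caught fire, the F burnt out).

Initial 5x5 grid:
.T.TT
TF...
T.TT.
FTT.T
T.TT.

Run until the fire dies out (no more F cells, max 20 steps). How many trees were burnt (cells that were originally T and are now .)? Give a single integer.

Step 1: +5 fires, +2 burnt (F count now 5)
Step 2: +1 fires, +5 burnt (F count now 1)
Step 3: +2 fires, +1 burnt (F count now 2)
Step 4: +2 fires, +2 burnt (F count now 2)
Step 5: +0 fires, +2 burnt (F count now 0)
Fire out after step 5
Initially T: 13, now '.': 22
Total burnt (originally-T cells now '.'): 10

Answer: 10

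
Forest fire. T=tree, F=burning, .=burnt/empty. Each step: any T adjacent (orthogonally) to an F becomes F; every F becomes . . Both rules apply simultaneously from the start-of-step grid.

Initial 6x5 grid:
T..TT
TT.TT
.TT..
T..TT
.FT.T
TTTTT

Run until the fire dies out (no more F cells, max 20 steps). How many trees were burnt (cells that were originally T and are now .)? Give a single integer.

Step 1: +2 fires, +1 burnt (F count now 2)
Step 2: +2 fires, +2 burnt (F count now 2)
Step 3: +1 fires, +2 burnt (F count now 1)
Step 4: +1 fires, +1 burnt (F count now 1)
Step 5: +1 fires, +1 burnt (F count now 1)
Step 6: +1 fires, +1 burnt (F count now 1)
Step 7: +1 fires, +1 burnt (F count now 1)
Step 8: +0 fires, +1 burnt (F count now 0)
Fire out after step 8
Initially T: 19, now '.': 20
Total burnt (originally-T cells now '.'): 9

Answer: 9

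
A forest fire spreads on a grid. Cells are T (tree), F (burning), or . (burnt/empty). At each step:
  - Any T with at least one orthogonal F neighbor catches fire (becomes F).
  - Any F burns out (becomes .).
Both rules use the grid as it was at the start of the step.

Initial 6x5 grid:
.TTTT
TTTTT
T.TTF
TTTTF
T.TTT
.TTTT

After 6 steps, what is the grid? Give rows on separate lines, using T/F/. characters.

Step 1: 4 trees catch fire, 2 burn out
  .TTTT
  TTTTF
  T.TF.
  TTTF.
  T.TTF
  .TTTT
Step 2: 6 trees catch fire, 4 burn out
  .TTTF
  TTTF.
  T.F..
  TTF..
  T.TF.
  .TTTF
Step 3: 5 trees catch fire, 6 burn out
  .TTF.
  TTF..
  T....
  TF...
  T.F..
  .TTF.
Step 4: 4 trees catch fire, 5 burn out
  .TF..
  TF...
  T....
  F....
  T....
  .TF..
Step 5: 5 trees catch fire, 4 burn out
  .F...
  F....
  F....
  .....
  F....
  .F...
Step 6: 0 trees catch fire, 5 burn out
  .....
  .....
  .....
  .....
  .....
  .....

.....
.....
.....
.....
.....
.....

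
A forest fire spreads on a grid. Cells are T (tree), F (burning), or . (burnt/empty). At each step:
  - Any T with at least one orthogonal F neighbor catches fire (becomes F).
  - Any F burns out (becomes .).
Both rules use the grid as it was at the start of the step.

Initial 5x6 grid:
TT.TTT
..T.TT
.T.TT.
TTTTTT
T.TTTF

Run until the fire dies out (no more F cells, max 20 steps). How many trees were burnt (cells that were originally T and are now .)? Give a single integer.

Step 1: +2 fires, +1 burnt (F count now 2)
Step 2: +2 fires, +2 burnt (F count now 2)
Step 3: +3 fires, +2 burnt (F count now 3)
Step 4: +3 fires, +3 burnt (F count now 3)
Step 5: +3 fires, +3 burnt (F count now 3)
Step 6: +4 fires, +3 burnt (F count now 4)
Step 7: +1 fires, +4 burnt (F count now 1)
Step 8: +0 fires, +1 burnt (F count now 0)
Fire out after step 8
Initially T: 21, now '.': 27
Total burnt (originally-T cells now '.'): 18

Answer: 18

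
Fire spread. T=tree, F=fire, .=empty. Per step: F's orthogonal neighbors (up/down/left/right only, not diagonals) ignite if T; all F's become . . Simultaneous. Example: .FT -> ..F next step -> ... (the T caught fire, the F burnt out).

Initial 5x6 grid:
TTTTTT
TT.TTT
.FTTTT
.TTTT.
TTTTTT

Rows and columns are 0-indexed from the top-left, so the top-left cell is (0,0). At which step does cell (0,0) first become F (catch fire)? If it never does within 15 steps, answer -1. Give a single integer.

Step 1: cell (0,0)='T' (+3 fires, +1 burnt)
Step 2: cell (0,0)='T' (+5 fires, +3 burnt)
Step 3: cell (0,0)='F' (+7 fires, +5 burnt)
  -> target ignites at step 3
Step 4: cell (0,0)='.' (+5 fires, +7 burnt)
Step 5: cell (0,0)='.' (+3 fires, +5 burnt)
Step 6: cell (0,0)='.' (+2 fires, +3 burnt)
Step 7: cell (0,0)='.' (+0 fires, +2 burnt)
  fire out at step 7

3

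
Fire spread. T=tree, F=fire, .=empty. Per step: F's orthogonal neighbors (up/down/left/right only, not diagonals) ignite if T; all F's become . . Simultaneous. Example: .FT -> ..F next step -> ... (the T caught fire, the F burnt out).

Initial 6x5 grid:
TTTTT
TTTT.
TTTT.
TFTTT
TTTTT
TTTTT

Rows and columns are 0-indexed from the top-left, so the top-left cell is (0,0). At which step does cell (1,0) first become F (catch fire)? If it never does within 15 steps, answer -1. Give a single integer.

Step 1: cell (1,0)='T' (+4 fires, +1 burnt)
Step 2: cell (1,0)='T' (+7 fires, +4 burnt)
Step 3: cell (1,0)='F' (+8 fires, +7 burnt)
  -> target ignites at step 3
Step 4: cell (1,0)='.' (+5 fires, +8 burnt)
Step 5: cell (1,0)='.' (+2 fires, +5 burnt)
Step 6: cell (1,0)='.' (+1 fires, +2 burnt)
Step 7: cell (1,0)='.' (+0 fires, +1 burnt)
  fire out at step 7

3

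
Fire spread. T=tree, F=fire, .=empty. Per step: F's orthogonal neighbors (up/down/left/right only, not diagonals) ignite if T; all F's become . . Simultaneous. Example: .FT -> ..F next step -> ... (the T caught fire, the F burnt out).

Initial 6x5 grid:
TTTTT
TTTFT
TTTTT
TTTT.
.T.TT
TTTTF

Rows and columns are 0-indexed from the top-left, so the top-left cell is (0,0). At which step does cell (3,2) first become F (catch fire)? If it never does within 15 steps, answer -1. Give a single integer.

Step 1: cell (3,2)='T' (+6 fires, +2 burnt)
Step 2: cell (3,2)='T' (+8 fires, +6 burnt)
Step 3: cell (3,2)='F' (+5 fires, +8 burnt)
  -> target ignites at step 3
Step 4: cell (3,2)='.' (+5 fires, +5 burnt)
Step 5: cell (3,2)='.' (+1 fires, +5 burnt)
Step 6: cell (3,2)='.' (+0 fires, +1 burnt)
  fire out at step 6

3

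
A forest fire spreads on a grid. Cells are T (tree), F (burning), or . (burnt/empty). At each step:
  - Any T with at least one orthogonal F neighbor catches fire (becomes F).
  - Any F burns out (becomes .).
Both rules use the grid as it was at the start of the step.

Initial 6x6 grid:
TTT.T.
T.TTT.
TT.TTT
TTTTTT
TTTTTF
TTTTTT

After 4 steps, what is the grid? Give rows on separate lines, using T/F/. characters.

Step 1: 3 trees catch fire, 1 burn out
  TTT.T.
  T.TTT.
  TT.TTT
  TTTTTF
  TTTTF.
  TTTTTF
Step 2: 4 trees catch fire, 3 burn out
  TTT.T.
  T.TTT.
  TT.TTF
  TTTTF.
  TTTF..
  TTTTF.
Step 3: 4 trees catch fire, 4 burn out
  TTT.T.
  T.TTT.
  TT.TF.
  TTTF..
  TTF...
  TTTF..
Step 4: 5 trees catch fire, 4 burn out
  TTT.T.
  T.TTF.
  TT.F..
  TTF...
  TF....
  TTF...

TTT.T.
T.TTF.
TT.F..
TTF...
TF....
TTF...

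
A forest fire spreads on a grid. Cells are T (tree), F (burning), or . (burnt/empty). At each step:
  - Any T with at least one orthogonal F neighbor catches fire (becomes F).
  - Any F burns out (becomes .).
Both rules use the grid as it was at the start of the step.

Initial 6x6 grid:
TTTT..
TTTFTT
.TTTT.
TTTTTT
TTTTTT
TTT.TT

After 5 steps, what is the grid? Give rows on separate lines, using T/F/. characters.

Step 1: 4 trees catch fire, 1 burn out
  TTTF..
  TTF.FT
  .TTFT.
  TTTTTT
  TTTTTT
  TTT.TT
Step 2: 6 trees catch fire, 4 burn out
  TTF...
  TF...F
  .TF.F.
  TTTFTT
  TTTTTT
  TTT.TT
Step 3: 6 trees catch fire, 6 burn out
  TF....
  F.....
  .F....
  TTF.FT
  TTTFTT
  TTT.TT
Step 4: 5 trees catch fire, 6 burn out
  F.....
  ......
  ......
  TF...F
  TTF.FT
  TTT.TT
Step 5: 5 trees catch fire, 5 burn out
  ......
  ......
  ......
  F.....
  TF...F
  TTF.FT

......
......
......
F.....
TF...F
TTF.FT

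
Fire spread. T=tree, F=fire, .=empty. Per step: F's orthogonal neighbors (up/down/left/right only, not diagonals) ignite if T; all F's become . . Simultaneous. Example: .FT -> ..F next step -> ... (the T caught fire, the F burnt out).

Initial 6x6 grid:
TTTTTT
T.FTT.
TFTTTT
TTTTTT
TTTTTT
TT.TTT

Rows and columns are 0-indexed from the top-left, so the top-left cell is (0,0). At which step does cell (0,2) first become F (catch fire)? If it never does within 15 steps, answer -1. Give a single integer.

Step 1: cell (0,2)='F' (+5 fires, +2 burnt)
  -> target ignites at step 1
Step 2: cell (0,2)='.' (+8 fires, +5 burnt)
Step 3: cell (0,2)='.' (+7 fires, +8 burnt)
Step 4: cell (0,2)='.' (+5 fires, +7 burnt)
Step 5: cell (0,2)='.' (+3 fires, +5 burnt)
Step 6: cell (0,2)='.' (+2 fires, +3 burnt)
Step 7: cell (0,2)='.' (+1 fires, +2 burnt)
Step 8: cell (0,2)='.' (+0 fires, +1 burnt)
  fire out at step 8

1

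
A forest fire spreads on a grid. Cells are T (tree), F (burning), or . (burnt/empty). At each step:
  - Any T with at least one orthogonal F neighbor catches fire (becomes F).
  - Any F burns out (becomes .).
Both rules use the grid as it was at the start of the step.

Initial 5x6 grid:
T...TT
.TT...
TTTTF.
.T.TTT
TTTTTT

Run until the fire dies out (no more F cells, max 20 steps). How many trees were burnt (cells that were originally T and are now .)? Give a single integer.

Step 1: +2 fires, +1 burnt (F count now 2)
Step 2: +4 fires, +2 burnt (F count now 4)
Step 3: +4 fires, +4 burnt (F count now 4)
Step 4: +4 fires, +4 burnt (F count now 4)
Step 5: +1 fires, +4 burnt (F count now 1)
Step 6: +1 fires, +1 burnt (F count now 1)
Step 7: +0 fires, +1 burnt (F count now 0)
Fire out after step 7
Initially T: 19, now '.': 27
Total burnt (originally-T cells now '.'): 16

Answer: 16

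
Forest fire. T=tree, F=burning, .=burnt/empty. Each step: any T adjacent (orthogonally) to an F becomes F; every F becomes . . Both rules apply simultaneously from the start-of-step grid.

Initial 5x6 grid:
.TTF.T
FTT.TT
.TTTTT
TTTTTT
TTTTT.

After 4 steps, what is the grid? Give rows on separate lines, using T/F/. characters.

Step 1: 2 trees catch fire, 2 burn out
  .TF..T
  .FT.TT
  .TTTTT
  TTTTTT
  TTTTT.
Step 2: 3 trees catch fire, 2 burn out
  .F...T
  ..F.TT
  .FTTTT
  TTTTTT
  TTTTT.
Step 3: 2 trees catch fire, 3 burn out
  .....T
  ....TT
  ..FTTT
  TFTTTT
  TTTTT.
Step 4: 4 trees catch fire, 2 burn out
  .....T
  ....TT
  ...FTT
  F.FTTT
  TFTTT.

.....T
....TT
...FTT
F.FTTT
TFTTT.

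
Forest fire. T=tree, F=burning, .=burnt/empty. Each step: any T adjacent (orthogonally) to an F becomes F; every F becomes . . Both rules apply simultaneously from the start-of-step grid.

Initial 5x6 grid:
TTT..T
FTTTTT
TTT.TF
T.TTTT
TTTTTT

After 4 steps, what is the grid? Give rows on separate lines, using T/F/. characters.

Step 1: 6 trees catch fire, 2 burn out
  FTT..T
  .FTTTF
  FTT.F.
  T.TTTF
  TTTTTT
Step 2: 8 trees catch fire, 6 burn out
  .FT..F
  ..FTF.
  .FT...
  F.TTF.
  TTTTTF
Step 3: 6 trees catch fire, 8 burn out
  ..F...
  ...F..
  ..F...
  ..TF..
  FTTTF.
Step 4: 3 trees catch fire, 6 burn out
  ......
  ......
  ......
  ..F...
  .FTF..

......
......
......
..F...
.FTF..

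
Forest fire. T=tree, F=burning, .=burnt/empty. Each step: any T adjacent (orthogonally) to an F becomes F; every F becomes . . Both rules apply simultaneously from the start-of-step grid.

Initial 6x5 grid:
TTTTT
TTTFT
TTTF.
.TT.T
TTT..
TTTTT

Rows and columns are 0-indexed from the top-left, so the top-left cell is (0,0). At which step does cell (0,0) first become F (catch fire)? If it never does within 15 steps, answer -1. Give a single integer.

Step 1: cell (0,0)='T' (+4 fires, +2 burnt)
Step 2: cell (0,0)='T' (+5 fires, +4 burnt)
Step 3: cell (0,0)='T' (+5 fires, +5 burnt)
Step 4: cell (0,0)='F' (+3 fires, +5 burnt)
  -> target ignites at step 4
Step 5: cell (0,0)='.' (+3 fires, +3 burnt)
Step 6: cell (0,0)='.' (+2 fires, +3 burnt)
Step 7: cell (0,0)='.' (+0 fires, +2 burnt)
  fire out at step 7

4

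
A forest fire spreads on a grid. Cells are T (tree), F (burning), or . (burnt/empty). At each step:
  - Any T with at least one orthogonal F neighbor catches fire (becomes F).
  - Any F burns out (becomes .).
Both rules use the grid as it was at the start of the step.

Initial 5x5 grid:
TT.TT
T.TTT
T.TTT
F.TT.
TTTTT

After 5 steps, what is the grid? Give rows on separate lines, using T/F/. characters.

Step 1: 2 trees catch fire, 1 burn out
  TT.TT
  T.TTT
  F.TTT
  ..TT.
  FTTTT
Step 2: 2 trees catch fire, 2 burn out
  TT.TT
  F.TTT
  ..TTT
  ..TT.
  .FTTT
Step 3: 2 trees catch fire, 2 burn out
  FT.TT
  ..TTT
  ..TTT
  ..TT.
  ..FTT
Step 4: 3 trees catch fire, 2 burn out
  .F.TT
  ..TTT
  ..TTT
  ..FT.
  ...FT
Step 5: 3 trees catch fire, 3 burn out
  ...TT
  ..TTT
  ..FTT
  ...F.
  ....F

...TT
..TTT
..FTT
...F.
....F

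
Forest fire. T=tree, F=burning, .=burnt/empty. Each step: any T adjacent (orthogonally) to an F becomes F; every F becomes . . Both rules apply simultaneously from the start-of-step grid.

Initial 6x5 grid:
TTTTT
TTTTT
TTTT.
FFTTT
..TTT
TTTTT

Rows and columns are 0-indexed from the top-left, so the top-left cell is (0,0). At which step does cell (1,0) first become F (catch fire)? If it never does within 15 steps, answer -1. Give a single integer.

Step 1: cell (1,0)='T' (+3 fires, +2 burnt)
Step 2: cell (1,0)='F' (+5 fires, +3 burnt)
  -> target ignites at step 2
Step 3: cell (1,0)='.' (+7 fires, +5 burnt)
Step 4: cell (1,0)='.' (+5 fires, +7 burnt)
Step 5: cell (1,0)='.' (+4 fires, +5 burnt)
Step 6: cell (1,0)='.' (+1 fires, +4 burnt)
Step 7: cell (1,0)='.' (+0 fires, +1 burnt)
  fire out at step 7

2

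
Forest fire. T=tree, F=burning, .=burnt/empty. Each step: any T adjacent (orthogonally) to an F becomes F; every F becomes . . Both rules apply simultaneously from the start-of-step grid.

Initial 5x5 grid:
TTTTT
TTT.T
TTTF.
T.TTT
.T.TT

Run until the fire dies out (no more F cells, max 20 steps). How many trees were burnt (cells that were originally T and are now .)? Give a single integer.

Step 1: +2 fires, +1 burnt (F count now 2)
Step 2: +5 fires, +2 burnt (F count now 5)
Step 3: +4 fires, +5 burnt (F count now 4)
Step 4: +4 fires, +4 burnt (F count now 4)
Step 5: +2 fires, +4 burnt (F count now 2)
Step 6: +1 fires, +2 burnt (F count now 1)
Step 7: +0 fires, +1 burnt (F count now 0)
Fire out after step 7
Initially T: 19, now '.': 24
Total burnt (originally-T cells now '.'): 18

Answer: 18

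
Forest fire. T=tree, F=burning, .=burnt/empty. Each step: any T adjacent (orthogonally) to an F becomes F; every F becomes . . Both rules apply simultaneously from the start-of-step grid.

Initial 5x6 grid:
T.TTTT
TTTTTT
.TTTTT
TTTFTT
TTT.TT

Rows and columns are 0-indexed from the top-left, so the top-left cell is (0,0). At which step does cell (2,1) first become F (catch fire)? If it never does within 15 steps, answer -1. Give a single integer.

Step 1: cell (2,1)='T' (+3 fires, +1 burnt)
Step 2: cell (2,1)='T' (+7 fires, +3 burnt)
Step 3: cell (2,1)='F' (+8 fires, +7 burnt)
  -> target ignites at step 3
Step 4: cell (2,1)='.' (+5 fires, +8 burnt)
Step 5: cell (2,1)='.' (+2 fires, +5 burnt)
Step 6: cell (2,1)='.' (+1 fires, +2 burnt)
Step 7: cell (2,1)='.' (+0 fires, +1 burnt)
  fire out at step 7

3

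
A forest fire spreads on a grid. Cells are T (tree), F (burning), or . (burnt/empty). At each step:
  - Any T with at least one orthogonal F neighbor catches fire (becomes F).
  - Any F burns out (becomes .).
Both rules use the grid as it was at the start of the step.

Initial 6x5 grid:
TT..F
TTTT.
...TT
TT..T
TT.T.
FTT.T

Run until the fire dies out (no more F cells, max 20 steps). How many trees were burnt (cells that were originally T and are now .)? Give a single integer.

Answer: 6

Derivation:
Step 1: +2 fires, +2 burnt (F count now 2)
Step 2: +3 fires, +2 burnt (F count now 3)
Step 3: +1 fires, +3 burnt (F count now 1)
Step 4: +0 fires, +1 burnt (F count now 0)
Fire out after step 4
Initially T: 17, now '.': 19
Total burnt (originally-T cells now '.'): 6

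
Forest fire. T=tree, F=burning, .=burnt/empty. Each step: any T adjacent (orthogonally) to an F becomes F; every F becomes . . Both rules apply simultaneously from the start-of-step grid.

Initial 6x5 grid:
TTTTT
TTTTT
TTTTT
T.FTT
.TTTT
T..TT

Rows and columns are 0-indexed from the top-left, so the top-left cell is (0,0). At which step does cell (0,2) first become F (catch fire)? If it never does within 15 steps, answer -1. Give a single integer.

Step 1: cell (0,2)='T' (+3 fires, +1 burnt)
Step 2: cell (0,2)='T' (+6 fires, +3 burnt)
Step 3: cell (0,2)='F' (+7 fires, +6 burnt)
  -> target ignites at step 3
Step 4: cell (0,2)='.' (+6 fires, +7 burnt)
Step 5: cell (0,2)='.' (+2 fires, +6 burnt)
Step 6: cell (0,2)='.' (+0 fires, +2 burnt)
  fire out at step 6

3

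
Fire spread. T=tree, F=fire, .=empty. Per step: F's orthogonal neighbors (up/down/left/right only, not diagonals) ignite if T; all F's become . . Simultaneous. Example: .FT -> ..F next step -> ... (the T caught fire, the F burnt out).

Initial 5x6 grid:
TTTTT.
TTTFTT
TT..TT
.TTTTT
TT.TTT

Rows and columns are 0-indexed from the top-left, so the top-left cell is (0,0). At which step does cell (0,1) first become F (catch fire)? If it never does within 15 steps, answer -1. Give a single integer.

Step 1: cell (0,1)='T' (+3 fires, +1 burnt)
Step 2: cell (0,1)='T' (+5 fires, +3 burnt)
Step 3: cell (0,1)='F' (+5 fires, +5 burnt)
  -> target ignites at step 3
Step 4: cell (0,1)='.' (+6 fires, +5 burnt)
Step 5: cell (0,1)='.' (+4 fires, +6 burnt)
Step 6: cell (0,1)='.' (+1 fires, +4 burnt)
Step 7: cell (0,1)='.' (+0 fires, +1 burnt)
  fire out at step 7

3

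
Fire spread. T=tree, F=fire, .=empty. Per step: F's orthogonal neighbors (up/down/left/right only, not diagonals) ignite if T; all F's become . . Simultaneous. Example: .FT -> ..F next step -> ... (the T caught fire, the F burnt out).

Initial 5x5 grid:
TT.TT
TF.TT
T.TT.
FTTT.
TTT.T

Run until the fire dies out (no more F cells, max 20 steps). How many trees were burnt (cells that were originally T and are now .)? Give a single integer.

Step 1: +5 fires, +2 burnt (F count now 5)
Step 2: +3 fires, +5 burnt (F count now 3)
Step 3: +3 fires, +3 burnt (F count now 3)
Step 4: +1 fires, +3 burnt (F count now 1)
Step 5: +1 fires, +1 burnt (F count now 1)
Step 6: +2 fires, +1 burnt (F count now 2)
Step 7: +1 fires, +2 burnt (F count now 1)
Step 8: +0 fires, +1 burnt (F count now 0)
Fire out after step 8
Initially T: 17, now '.': 24
Total burnt (originally-T cells now '.'): 16

Answer: 16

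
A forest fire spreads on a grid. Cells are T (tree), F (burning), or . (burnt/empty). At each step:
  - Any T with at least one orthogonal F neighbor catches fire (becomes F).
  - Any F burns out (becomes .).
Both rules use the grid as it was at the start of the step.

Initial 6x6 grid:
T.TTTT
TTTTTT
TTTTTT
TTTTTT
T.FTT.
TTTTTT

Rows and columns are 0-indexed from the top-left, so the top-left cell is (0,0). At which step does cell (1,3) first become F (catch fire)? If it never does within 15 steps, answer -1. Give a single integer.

Step 1: cell (1,3)='T' (+3 fires, +1 burnt)
Step 2: cell (1,3)='T' (+6 fires, +3 burnt)
Step 3: cell (1,3)='T' (+7 fires, +6 burnt)
Step 4: cell (1,3)='F' (+8 fires, +7 burnt)
  -> target ignites at step 4
Step 5: cell (1,3)='.' (+4 fires, +8 burnt)
Step 6: cell (1,3)='.' (+3 fires, +4 burnt)
Step 7: cell (1,3)='.' (+1 fires, +3 burnt)
Step 8: cell (1,3)='.' (+0 fires, +1 burnt)
  fire out at step 8

4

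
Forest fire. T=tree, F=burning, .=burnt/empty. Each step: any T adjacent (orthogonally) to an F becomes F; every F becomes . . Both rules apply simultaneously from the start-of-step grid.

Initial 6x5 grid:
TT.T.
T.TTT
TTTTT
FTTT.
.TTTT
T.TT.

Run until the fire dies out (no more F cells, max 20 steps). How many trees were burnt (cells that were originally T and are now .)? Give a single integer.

Answer: 21

Derivation:
Step 1: +2 fires, +1 burnt (F count now 2)
Step 2: +4 fires, +2 burnt (F count now 4)
Step 3: +4 fires, +4 burnt (F count now 4)
Step 4: +5 fires, +4 burnt (F count now 5)
Step 5: +4 fires, +5 burnt (F count now 4)
Step 6: +2 fires, +4 burnt (F count now 2)
Step 7: +0 fires, +2 burnt (F count now 0)
Fire out after step 7
Initially T: 22, now '.': 29
Total burnt (originally-T cells now '.'): 21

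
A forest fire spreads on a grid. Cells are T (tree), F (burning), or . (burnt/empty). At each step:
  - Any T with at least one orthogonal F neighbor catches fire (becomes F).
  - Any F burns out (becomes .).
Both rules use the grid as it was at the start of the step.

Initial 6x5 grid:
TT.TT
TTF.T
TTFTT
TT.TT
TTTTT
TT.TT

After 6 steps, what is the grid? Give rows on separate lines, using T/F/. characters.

Step 1: 3 trees catch fire, 2 burn out
  TT.TT
  TF..T
  TF.FT
  TT.TT
  TTTTT
  TT.TT
Step 2: 6 trees catch fire, 3 burn out
  TF.TT
  F...T
  F...F
  TF.FT
  TTTTT
  TT.TT
Step 3: 6 trees catch fire, 6 burn out
  F..TT
  ....F
  .....
  F...F
  TFTFT
  TT.TT
Step 4: 6 trees catch fire, 6 burn out
  ...TF
  .....
  .....
  .....
  F.F.F
  TF.FT
Step 5: 3 trees catch fire, 6 burn out
  ...F.
  .....
  .....
  .....
  .....
  F...F
Step 6: 0 trees catch fire, 3 burn out
  .....
  .....
  .....
  .....
  .....
  .....

.....
.....
.....
.....
.....
.....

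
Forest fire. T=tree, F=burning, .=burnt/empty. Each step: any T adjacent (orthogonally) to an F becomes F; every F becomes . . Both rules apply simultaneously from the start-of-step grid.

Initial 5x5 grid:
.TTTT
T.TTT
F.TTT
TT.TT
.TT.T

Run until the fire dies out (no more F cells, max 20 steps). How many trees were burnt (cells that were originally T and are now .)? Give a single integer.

Answer: 5

Derivation:
Step 1: +2 fires, +1 burnt (F count now 2)
Step 2: +1 fires, +2 burnt (F count now 1)
Step 3: +1 fires, +1 burnt (F count now 1)
Step 4: +1 fires, +1 burnt (F count now 1)
Step 5: +0 fires, +1 burnt (F count now 0)
Fire out after step 5
Initially T: 18, now '.': 12
Total burnt (originally-T cells now '.'): 5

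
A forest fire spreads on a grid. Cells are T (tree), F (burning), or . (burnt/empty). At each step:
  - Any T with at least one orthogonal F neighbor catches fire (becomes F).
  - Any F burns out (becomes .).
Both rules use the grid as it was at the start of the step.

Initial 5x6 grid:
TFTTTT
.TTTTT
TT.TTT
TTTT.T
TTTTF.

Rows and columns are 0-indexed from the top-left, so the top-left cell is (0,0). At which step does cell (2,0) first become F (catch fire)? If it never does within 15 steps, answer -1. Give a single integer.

Step 1: cell (2,0)='T' (+4 fires, +2 burnt)
Step 2: cell (2,0)='T' (+5 fires, +4 burnt)
Step 3: cell (2,0)='F' (+7 fires, +5 burnt)
  -> target ignites at step 3
Step 4: cell (2,0)='.' (+5 fires, +7 burnt)
Step 5: cell (2,0)='.' (+2 fires, +5 burnt)
Step 6: cell (2,0)='.' (+1 fires, +2 burnt)
Step 7: cell (2,0)='.' (+0 fires, +1 burnt)
  fire out at step 7

3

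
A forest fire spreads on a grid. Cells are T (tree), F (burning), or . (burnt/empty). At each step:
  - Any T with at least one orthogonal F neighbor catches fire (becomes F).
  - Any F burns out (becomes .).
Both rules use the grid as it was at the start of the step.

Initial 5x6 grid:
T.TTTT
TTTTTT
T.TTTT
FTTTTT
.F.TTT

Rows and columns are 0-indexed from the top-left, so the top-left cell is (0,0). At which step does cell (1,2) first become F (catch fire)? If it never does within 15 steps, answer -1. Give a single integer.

Step 1: cell (1,2)='T' (+2 fires, +2 burnt)
Step 2: cell (1,2)='T' (+2 fires, +2 burnt)
Step 3: cell (1,2)='T' (+4 fires, +2 burnt)
Step 4: cell (1,2)='F' (+4 fires, +4 burnt)
  -> target ignites at step 4
Step 5: cell (1,2)='.' (+5 fires, +4 burnt)
Step 6: cell (1,2)='.' (+4 fires, +5 burnt)
Step 7: cell (1,2)='.' (+2 fires, +4 burnt)
Step 8: cell (1,2)='.' (+1 fires, +2 burnt)
Step 9: cell (1,2)='.' (+0 fires, +1 burnt)
  fire out at step 9

4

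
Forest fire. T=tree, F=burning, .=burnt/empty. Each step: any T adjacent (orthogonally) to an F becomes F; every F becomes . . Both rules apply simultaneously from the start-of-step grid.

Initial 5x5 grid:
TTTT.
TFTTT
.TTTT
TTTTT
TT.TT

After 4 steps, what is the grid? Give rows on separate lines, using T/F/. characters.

Step 1: 4 trees catch fire, 1 burn out
  TFTT.
  F.FTT
  .FTTT
  TTTTT
  TT.TT
Step 2: 5 trees catch fire, 4 burn out
  F.FT.
  ...FT
  ..FTT
  TFTTT
  TT.TT
Step 3: 6 trees catch fire, 5 burn out
  ...F.
  ....F
  ...FT
  F.FTT
  TF.TT
Step 4: 3 trees catch fire, 6 burn out
  .....
  .....
  ....F
  ...FT
  F..TT

.....
.....
....F
...FT
F..TT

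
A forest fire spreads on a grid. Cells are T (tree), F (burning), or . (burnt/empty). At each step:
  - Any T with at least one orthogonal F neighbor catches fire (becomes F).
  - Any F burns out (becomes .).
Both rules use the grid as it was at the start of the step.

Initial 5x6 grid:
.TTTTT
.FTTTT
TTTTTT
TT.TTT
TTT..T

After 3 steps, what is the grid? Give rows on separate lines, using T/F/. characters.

Step 1: 3 trees catch fire, 1 burn out
  .FTTTT
  ..FTTT
  TFTTTT
  TT.TTT
  TTT..T
Step 2: 5 trees catch fire, 3 burn out
  ..FTTT
  ...FTT
  F.FTTT
  TF.TTT
  TTT..T
Step 3: 5 trees catch fire, 5 burn out
  ...FTT
  ....FT
  ...FTT
  F..TTT
  TFT..T

...FTT
....FT
...FTT
F..TTT
TFT..T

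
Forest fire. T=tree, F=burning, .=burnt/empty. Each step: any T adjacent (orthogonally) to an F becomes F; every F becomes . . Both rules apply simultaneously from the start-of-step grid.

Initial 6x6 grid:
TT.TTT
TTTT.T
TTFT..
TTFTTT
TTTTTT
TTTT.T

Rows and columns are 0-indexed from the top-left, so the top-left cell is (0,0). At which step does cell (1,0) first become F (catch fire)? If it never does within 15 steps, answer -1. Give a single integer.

Step 1: cell (1,0)='T' (+6 fires, +2 burnt)
Step 2: cell (1,0)='T' (+8 fires, +6 burnt)
Step 3: cell (1,0)='F' (+8 fires, +8 burnt)
  -> target ignites at step 3
Step 4: cell (1,0)='.' (+4 fires, +8 burnt)
Step 5: cell (1,0)='.' (+2 fires, +4 burnt)
Step 6: cell (1,0)='.' (+1 fires, +2 burnt)
Step 7: cell (1,0)='.' (+0 fires, +1 burnt)
  fire out at step 7

3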